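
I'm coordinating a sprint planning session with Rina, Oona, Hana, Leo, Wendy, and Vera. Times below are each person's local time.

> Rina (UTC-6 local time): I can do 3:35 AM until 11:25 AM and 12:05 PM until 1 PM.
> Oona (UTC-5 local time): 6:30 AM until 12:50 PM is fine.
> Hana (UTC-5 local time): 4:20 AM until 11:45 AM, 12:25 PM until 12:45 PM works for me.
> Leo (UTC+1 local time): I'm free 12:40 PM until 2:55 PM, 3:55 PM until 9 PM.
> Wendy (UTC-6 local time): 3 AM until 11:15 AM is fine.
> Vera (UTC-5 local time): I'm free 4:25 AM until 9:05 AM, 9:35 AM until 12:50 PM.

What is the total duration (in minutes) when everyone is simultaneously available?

245

Rina in UTC: 09:35-17:25, 18:05-19:00 (add 6h to convert from UTC-6).
Oona in UTC: 11:30-17:50 (add 5h to convert from UTC-5).
Hana in UTC: 09:20-16:45, 17:25-17:45 (add 5h to convert from UTC-5).
Leo in UTC: 11:40-13:55, 14:55-20:00 (subtract 1h to convert from UTC+1).
Wendy in UTC: 09:00-17:15 (add 6h to convert from UTC-6).
Vera in UTC: 09:25-14:05, 14:35-17:50 (add 5h to convert from UTC-5).
Rina ∩ Oona: 11:30-17:25.
Rina ∩ Oona ∩ Hana: 11:30-16:45.
Rina ∩ Oona ∩ Hana ∩ Leo: 11:40-13:55, 14:55-16:45.
Rina ∩ Oona ∩ Hana ∩ Leo ∩ Wendy: 11:40-13:55, 14:55-16:45.
Rina ∩ Oona ∩ Hana ∩ Leo ∩ Wendy ∩ Vera: 11:40-13:55, 14:55-16:45.
Summing the common windows: 135 + 110 = 245 minutes.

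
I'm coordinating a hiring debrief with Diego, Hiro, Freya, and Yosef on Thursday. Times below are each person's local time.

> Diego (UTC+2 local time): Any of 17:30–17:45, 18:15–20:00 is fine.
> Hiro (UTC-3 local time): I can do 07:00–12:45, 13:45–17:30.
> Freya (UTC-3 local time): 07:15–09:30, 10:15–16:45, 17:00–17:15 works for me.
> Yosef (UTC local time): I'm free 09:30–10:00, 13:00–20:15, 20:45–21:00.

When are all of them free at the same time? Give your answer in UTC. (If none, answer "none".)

Diego in UTC: 15:30-15:45, 16:15-18:00 (subtract 2h to convert from UTC+2).
Hiro in UTC: 10:00-15:45, 16:45-20:30 (add 3h to convert from UTC-3).
Freya in UTC: 10:15-12:30, 13:15-19:45, 20:00-20:15 (add 3h to convert from UTC-3).
Yosef in UTC: 09:30-10:00, 13:00-20:15, 20:45-21:00.
Diego ∩ Hiro: 15:30-15:45, 16:45-18:00.
Diego ∩ Hiro ∩ Freya: 15:30-15:45, 16:45-18:00.
Diego ∩ Hiro ∩ Freya ∩ Yosef: 15:30-15:45, 16:45-18:00.

15:30-15:45, 16:45-18:00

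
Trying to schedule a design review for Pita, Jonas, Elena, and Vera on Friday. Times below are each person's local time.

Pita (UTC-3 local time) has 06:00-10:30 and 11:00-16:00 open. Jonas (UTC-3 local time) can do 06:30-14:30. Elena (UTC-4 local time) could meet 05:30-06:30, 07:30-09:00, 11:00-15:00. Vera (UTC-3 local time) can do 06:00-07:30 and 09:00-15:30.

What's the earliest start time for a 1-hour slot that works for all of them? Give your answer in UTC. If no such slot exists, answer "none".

09:30

Pita in UTC: 09:00-13:30, 14:00-19:00 (add 3h to convert from UTC-3).
Jonas in UTC: 09:30-17:30 (add 3h to convert from UTC-3).
Elena in UTC: 09:30-10:30, 11:30-13:00, 15:00-19:00 (add 4h to convert from UTC-4).
Vera in UTC: 09:00-10:30, 12:00-18:30 (add 3h to convert from UTC-3).
Pita ∩ Jonas: 09:30-13:30, 14:00-17:30.
Pita ∩ Jonas ∩ Elena: 09:30-10:30, 11:30-13:00, 15:00-17:30.
Pita ∩ Jonas ∩ Elena ∩ Vera: 09:30-10:30, 12:00-13:00, 15:00-17:30.
The first common window of at least 60 minutes is 09:30-10:30, so the earliest start is 09:30.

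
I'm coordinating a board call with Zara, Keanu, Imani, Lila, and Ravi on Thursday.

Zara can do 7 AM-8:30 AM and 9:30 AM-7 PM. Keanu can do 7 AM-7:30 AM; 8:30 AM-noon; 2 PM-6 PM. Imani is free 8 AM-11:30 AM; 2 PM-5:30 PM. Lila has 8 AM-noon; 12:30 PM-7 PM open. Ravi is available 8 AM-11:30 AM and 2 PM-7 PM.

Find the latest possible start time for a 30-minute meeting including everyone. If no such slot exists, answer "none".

Zara ∩ Keanu: 07:00-07:30, 09:30-12:00, 14:00-18:00.
Zara ∩ Keanu ∩ Imani: 09:30-11:30, 14:00-17:30.
Zara ∩ Keanu ∩ Imani ∩ Lila: 09:30-11:30, 14:00-17:30.
Zara ∩ Keanu ∩ Imani ∩ Lila ∩ Ravi: 09:30-11:30, 14:00-17:30.
Those are the intersection windows.
The last common window of at least 30 minutes is 14:00-17:30; a 30-minute meeting can start as late as 17:00 and still end by 17:30.

17:00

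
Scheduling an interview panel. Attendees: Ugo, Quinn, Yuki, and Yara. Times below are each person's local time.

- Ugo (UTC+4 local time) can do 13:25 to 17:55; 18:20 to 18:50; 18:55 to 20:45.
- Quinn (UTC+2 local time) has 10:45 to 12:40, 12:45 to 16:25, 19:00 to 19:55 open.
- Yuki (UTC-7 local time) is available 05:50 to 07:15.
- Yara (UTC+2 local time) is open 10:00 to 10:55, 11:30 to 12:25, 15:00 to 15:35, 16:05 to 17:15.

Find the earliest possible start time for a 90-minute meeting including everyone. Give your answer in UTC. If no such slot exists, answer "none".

none

Ugo in UTC: 09:25-13:55, 14:20-14:50, 14:55-16:45 (subtract 4h to convert from UTC+4).
Quinn in UTC: 08:45-10:40, 10:45-14:25, 17:00-17:55 (subtract 2h to convert from UTC+2).
Yuki in UTC: 12:50-14:15 (add 7h to convert from UTC-7).
Yara in UTC: 08:00-08:55, 09:30-10:25, 13:00-13:35, 14:05-15:15 (subtract 2h to convert from UTC+2).
Ugo ∩ Quinn: 09:25-10:40, 10:45-13:55, 14:20-14:25.
Ugo ∩ Quinn ∩ Yuki: 12:50-13:55.
Ugo ∩ Quinn ∩ Yuki ∩ Yara: 13:00-13:35.
No common window is at least 90 minutes long.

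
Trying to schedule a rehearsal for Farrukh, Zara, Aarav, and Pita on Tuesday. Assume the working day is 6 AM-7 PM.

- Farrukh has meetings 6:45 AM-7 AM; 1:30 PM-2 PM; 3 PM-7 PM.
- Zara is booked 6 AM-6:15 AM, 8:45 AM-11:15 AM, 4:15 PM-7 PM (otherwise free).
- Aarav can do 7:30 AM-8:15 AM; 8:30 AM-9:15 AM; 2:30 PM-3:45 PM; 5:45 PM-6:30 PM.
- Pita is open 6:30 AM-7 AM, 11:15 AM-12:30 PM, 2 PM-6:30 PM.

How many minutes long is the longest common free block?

Farrukh free: 06:00-06:45, 07:00-13:30, 14:00-15:00 (invert busy blocks within the working day).
Zara free: 06:15-08:45, 11:15-16:15 (invert busy blocks within the working day).
Aarav free: 07:30-08:15, 08:30-09:15, 14:30-15:45, 17:45-18:30.
Pita free: 06:30-07:00, 11:15-12:30, 14:00-18:30.
Farrukh ∩ Zara: 06:15-06:45, 07:00-08:45, 11:15-13:30, 14:00-15:00.
Farrukh ∩ Zara ∩ Aarav: 07:30-08:15, 08:30-08:45, 14:30-15:00.
Farrukh ∩ Zara ∩ Aarav ∩ Pita: 14:30-15:00.
The longest is 14:30-15:00 at 30 minutes.

30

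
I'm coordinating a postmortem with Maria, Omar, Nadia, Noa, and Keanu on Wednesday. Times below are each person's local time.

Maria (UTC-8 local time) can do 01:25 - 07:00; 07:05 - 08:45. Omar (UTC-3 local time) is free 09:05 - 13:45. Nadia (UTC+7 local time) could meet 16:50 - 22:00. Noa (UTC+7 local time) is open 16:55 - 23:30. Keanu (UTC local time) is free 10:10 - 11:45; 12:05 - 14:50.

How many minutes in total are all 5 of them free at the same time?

Maria in UTC: 09:25-15:00, 15:05-16:45 (add 8h to convert from UTC-8).
Omar in UTC: 12:05-16:45 (add 3h to convert from UTC-3).
Nadia in UTC: 09:50-15:00 (subtract 7h to convert from UTC+7).
Noa in UTC: 09:55-16:30 (subtract 7h to convert from UTC+7).
Keanu in UTC: 10:10-11:45, 12:05-14:50.
Maria ∩ Omar: 12:05-15:00, 15:05-16:45.
Maria ∩ Omar ∩ Nadia: 12:05-15:00.
Maria ∩ Omar ∩ Nadia ∩ Noa: 12:05-15:00.
Maria ∩ Omar ∩ Nadia ∩ Noa ∩ Keanu: 12:05-14:50.
Those are the intersection windows.
That's a single block of 165 minutes.

165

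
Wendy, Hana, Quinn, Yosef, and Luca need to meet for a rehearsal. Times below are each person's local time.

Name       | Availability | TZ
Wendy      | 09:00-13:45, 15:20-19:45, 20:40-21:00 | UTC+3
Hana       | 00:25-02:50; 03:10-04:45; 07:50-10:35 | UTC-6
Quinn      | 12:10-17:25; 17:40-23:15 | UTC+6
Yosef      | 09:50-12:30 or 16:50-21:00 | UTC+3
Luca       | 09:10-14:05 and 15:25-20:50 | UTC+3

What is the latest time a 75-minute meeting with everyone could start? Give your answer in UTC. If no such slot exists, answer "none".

15:20

Wendy in UTC: 06:00-10:45, 12:20-16:45, 17:40-18:00 (subtract 3h to convert from UTC+3).
Hana in UTC: 06:25-08:50, 09:10-10:45, 13:50-16:35 (add 6h to convert from UTC-6).
Quinn in UTC: 06:10-11:25, 11:40-17:15 (subtract 6h to convert from UTC+6).
Yosef in UTC: 06:50-09:30, 13:50-18:00 (subtract 3h to convert from UTC+3).
Luca in UTC: 06:10-11:05, 12:25-17:50 (subtract 3h to convert from UTC+3).
Wendy ∩ Hana: 06:25-08:50, 09:10-10:45, 13:50-16:35.
Wendy ∩ Hana ∩ Quinn: 06:25-08:50, 09:10-10:45, 13:50-16:35.
Wendy ∩ Hana ∩ Quinn ∩ Yosef: 06:50-08:50, 09:10-09:30, 13:50-16:35.
Wendy ∩ Hana ∩ Quinn ∩ Yosef ∩ Luca: 06:50-08:50, 09:10-09:30, 13:50-16:35.
Those are the intersection windows.
The last common window of at least 75 minutes is 13:50-16:35; a 75-minute meeting can start as late as 15:20 and still end by 16:35.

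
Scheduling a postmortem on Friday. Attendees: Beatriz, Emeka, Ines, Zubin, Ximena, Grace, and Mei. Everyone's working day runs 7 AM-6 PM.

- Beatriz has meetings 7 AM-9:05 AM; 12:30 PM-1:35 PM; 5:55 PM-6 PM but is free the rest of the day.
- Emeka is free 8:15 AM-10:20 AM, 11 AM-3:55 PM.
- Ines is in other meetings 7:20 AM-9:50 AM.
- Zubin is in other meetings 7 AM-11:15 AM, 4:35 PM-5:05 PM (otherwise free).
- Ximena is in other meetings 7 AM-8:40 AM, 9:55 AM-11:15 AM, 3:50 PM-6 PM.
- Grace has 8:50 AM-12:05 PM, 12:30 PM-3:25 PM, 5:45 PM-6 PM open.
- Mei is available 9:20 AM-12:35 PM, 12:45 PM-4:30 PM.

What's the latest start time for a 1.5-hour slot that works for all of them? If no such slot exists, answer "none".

Beatriz free: 09:05-12:30, 13:35-17:55 (invert busy blocks within the working day).
Emeka free: 08:15-10:20, 11:00-15:55.
Ines free: 07:00-07:20, 09:50-18:00 (invert busy blocks within the working day).
Zubin free: 11:15-16:35, 17:05-18:00 (invert busy blocks within the working day).
Ximena free: 08:40-09:55, 11:15-15:50 (invert busy blocks within the working day).
Grace free: 08:50-12:05, 12:30-15:25, 17:45-18:00.
Mei free: 09:20-12:35, 12:45-16:30.
Beatriz ∩ Emeka: 09:05-10:20, 11:00-12:30, 13:35-15:55.
Beatriz ∩ Emeka ∩ Ines: 09:50-10:20, 11:00-12:30, 13:35-15:55.
Beatriz ∩ Emeka ∩ Ines ∩ Zubin: 11:15-12:30, 13:35-15:55.
Beatriz ∩ Emeka ∩ Ines ∩ Zubin ∩ Ximena: 11:15-12:30, 13:35-15:50.
Beatriz ∩ Emeka ∩ Ines ∩ Zubin ∩ Ximena ∩ Grace: 11:15-12:05, 13:35-15:25.
Beatriz ∩ Emeka ∩ Ines ∩ Zubin ∩ Ximena ∩ Grace ∩ Mei: 11:15-12:05, 13:35-15:25.
So the common availability across everyone is 11:15-12:05, 13:35-15:25.
The last common window of at least 90 minutes is 13:35-15:25; a 90-minute meeting can start as late as 13:55 and still end by 15:25.

13:55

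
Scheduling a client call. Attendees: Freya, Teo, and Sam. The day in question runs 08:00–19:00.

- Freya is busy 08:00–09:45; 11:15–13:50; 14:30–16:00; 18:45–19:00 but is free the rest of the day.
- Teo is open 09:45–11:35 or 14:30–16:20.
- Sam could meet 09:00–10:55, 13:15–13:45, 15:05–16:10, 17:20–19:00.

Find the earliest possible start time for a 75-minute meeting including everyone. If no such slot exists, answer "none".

Freya free: 09:45-11:15, 13:50-14:30, 16:00-18:45 (invert busy blocks within the working day).
Teo free: 09:45-11:35, 14:30-16:20.
Sam free: 09:00-10:55, 13:15-13:45, 15:05-16:10, 17:20-19:00.
Freya ∩ Teo: 09:45-11:15, 16:00-16:20.
Freya ∩ Teo ∩ Sam: 09:45-10:55, 16:00-16:10.
No common window is at least 75 minutes long.

none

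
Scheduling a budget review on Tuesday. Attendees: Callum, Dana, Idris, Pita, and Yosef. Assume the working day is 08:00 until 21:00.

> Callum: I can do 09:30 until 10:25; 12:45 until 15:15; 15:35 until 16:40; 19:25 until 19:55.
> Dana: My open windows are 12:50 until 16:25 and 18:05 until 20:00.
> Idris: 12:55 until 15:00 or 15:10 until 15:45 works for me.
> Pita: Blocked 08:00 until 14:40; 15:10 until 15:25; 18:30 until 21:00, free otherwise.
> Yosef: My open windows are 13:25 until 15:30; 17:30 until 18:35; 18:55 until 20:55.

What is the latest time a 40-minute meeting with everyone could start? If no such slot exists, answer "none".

Callum free: 09:30-10:25, 12:45-15:15, 15:35-16:40, 19:25-19:55.
Dana free: 12:50-16:25, 18:05-20:00.
Idris free: 12:55-15:00, 15:10-15:45.
Pita free: 14:40-15:10, 15:25-18:30 (invert busy blocks within the working day).
Yosef free: 13:25-15:30, 17:30-18:35, 18:55-20:55.
Callum ∩ Dana: 12:50-15:15, 15:35-16:25, 19:25-19:55.
Callum ∩ Dana ∩ Idris: 12:55-15:00, 15:10-15:15, 15:35-15:45.
Callum ∩ Dana ∩ Idris ∩ Pita: 14:40-15:00, 15:35-15:45.
Callum ∩ Dana ∩ Idris ∩ Pita ∩ Yosef: 14:40-15:00.
No common window is at least 40 minutes long.

none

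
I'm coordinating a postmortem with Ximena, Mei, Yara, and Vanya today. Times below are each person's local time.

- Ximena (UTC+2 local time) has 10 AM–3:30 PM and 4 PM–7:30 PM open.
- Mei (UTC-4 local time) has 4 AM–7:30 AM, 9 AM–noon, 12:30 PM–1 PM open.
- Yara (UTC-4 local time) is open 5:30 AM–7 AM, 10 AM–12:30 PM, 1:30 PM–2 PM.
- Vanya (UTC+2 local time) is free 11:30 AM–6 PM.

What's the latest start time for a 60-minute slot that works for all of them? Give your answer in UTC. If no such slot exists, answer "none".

15:00

Ximena in UTC: 08:00-13:30, 14:00-17:30 (subtract 2h to convert from UTC+2).
Mei in UTC: 08:00-11:30, 13:00-16:00, 16:30-17:00 (add 4h to convert from UTC-4).
Yara in UTC: 09:30-11:00, 14:00-16:30, 17:30-18:00 (add 4h to convert from UTC-4).
Vanya in UTC: 09:30-16:00 (subtract 2h to convert from UTC+2).
Ximena ∩ Mei: 08:00-11:30, 13:00-13:30, 14:00-16:00, 16:30-17:00.
Ximena ∩ Mei ∩ Yara: 09:30-11:00, 14:00-16:00.
Ximena ∩ Mei ∩ Yara ∩ Vanya: 09:30-11:00, 14:00-16:00.
Those are the intersection windows.
The last common window of at least 60 minutes is 14:00-16:00; a 60-minute meeting can start as late as 15:00 and still end by 16:00.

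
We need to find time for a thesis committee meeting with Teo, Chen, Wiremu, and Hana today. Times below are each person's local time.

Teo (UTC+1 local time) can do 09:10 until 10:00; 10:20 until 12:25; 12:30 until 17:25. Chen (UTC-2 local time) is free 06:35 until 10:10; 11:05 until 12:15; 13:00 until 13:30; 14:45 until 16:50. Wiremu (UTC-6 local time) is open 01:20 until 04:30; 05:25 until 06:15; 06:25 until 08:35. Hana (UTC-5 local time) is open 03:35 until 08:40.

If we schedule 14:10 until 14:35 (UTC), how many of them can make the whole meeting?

2

Teo in UTC: 08:10-09:00, 09:20-11:25, 11:30-16:25 (subtract 1h to convert from UTC+1).
Chen in UTC: 08:35-12:10, 13:05-14:15, 15:00-15:30, 16:45-18:50 (add 2h to convert from UTC-2).
Wiremu in UTC: 07:20-10:30, 11:25-12:15, 12:25-14:35 (add 6h to convert from UTC-6).
Hana in UTC: 08:35-13:40 (add 5h to convert from UTC-5).
Teo and Wiremu can make the full 14:10-14:35 slot — that's 2.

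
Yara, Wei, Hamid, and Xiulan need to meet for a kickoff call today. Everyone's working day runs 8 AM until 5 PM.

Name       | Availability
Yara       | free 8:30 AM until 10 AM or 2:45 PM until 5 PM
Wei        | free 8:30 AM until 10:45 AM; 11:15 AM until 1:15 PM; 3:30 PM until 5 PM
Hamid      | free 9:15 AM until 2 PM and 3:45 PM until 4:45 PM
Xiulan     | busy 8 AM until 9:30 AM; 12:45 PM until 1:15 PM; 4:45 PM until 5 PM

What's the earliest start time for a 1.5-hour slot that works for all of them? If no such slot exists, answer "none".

Yara free: 08:30-10:00, 14:45-17:00.
Wei free: 08:30-10:45, 11:15-13:15, 15:30-17:00.
Hamid free: 09:15-14:00, 15:45-16:45.
Xiulan free: 09:30-12:45, 13:15-16:45 (invert busy blocks within the working day).
Yara ∩ Wei: 08:30-10:00, 15:30-17:00.
Yara ∩ Wei ∩ Hamid: 09:15-10:00, 15:45-16:45.
Yara ∩ Wei ∩ Hamid ∩ Xiulan: 09:30-10:00, 15:45-16:45.
So the common availability across everyone is 09:30-10:00, 15:45-16:45.
No common window is at least 90 minutes long.

none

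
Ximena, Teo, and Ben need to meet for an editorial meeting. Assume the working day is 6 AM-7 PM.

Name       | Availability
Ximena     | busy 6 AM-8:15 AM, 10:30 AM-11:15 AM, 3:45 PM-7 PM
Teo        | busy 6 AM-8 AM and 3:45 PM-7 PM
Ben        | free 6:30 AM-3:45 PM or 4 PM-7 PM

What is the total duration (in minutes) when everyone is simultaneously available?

405

Ximena free: 08:15-10:30, 11:15-15:45 (invert busy blocks within the working day).
Teo free: 08:00-15:45 (invert busy blocks within the working day).
Ben free: 06:30-15:45, 16:00-19:00.
Ximena ∩ Teo: 08:15-10:30, 11:15-15:45.
Ximena ∩ Teo ∩ Ben: 08:15-10:30, 11:15-15:45.
So the common availability across everyone is 08:15-10:30, 11:15-15:45.
Summing the common windows: 135 + 270 = 405 minutes.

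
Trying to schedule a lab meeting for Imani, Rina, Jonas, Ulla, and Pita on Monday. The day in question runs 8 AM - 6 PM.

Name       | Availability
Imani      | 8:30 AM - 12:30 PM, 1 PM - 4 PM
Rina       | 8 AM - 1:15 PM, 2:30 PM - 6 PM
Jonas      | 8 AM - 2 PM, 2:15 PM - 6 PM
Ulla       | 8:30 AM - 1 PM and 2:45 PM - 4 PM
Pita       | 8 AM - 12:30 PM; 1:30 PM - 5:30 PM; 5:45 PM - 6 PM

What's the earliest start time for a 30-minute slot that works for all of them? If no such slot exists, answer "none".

08:30

Imani ∩ Rina: 08:30-12:30, 13:00-13:15, 14:30-16:00.
Imani ∩ Rina ∩ Jonas: 08:30-12:30, 13:00-13:15, 14:30-16:00.
Imani ∩ Rina ∩ Jonas ∩ Ulla: 08:30-12:30, 14:45-16:00.
Imani ∩ Rina ∩ Jonas ∩ Ulla ∩ Pita: 08:30-12:30, 14:45-16:00.
So the common availability across everyone is 08:30-12:30, 14:45-16:00.
The first common window of at least 30 minutes is 08:30-12:30, so the earliest start is 08:30.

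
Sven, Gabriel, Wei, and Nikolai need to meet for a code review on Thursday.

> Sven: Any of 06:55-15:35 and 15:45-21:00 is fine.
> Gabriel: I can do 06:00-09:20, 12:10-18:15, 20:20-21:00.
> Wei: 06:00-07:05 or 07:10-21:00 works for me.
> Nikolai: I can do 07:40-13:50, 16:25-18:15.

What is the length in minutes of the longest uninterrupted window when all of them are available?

Sven ∩ Gabriel: 06:55-09:20, 12:10-15:35, 15:45-18:15, 20:20-21:00.
Sven ∩ Gabriel ∩ Wei: 06:55-07:05, 07:10-09:20, 12:10-15:35, 15:45-18:15, 20:20-21:00.
Sven ∩ Gabriel ∩ Wei ∩ Nikolai: 07:40-09:20, 12:10-13:50, 16:25-18:15.
The longest is 16:25-18:15 at 110 minutes.

110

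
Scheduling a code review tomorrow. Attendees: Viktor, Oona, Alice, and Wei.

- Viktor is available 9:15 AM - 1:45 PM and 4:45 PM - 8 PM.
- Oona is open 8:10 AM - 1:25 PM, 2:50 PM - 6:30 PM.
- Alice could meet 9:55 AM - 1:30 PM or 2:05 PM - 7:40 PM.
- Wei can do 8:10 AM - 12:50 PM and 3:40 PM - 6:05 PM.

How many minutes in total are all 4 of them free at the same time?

255

Viktor ∩ Oona: 09:15-13:25, 16:45-18:30.
Viktor ∩ Oona ∩ Alice: 09:55-13:25, 16:45-18:30.
Viktor ∩ Oona ∩ Alice ∩ Wei: 09:55-12:50, 16:45-18:05.
Those are the intersection windows.
Summing the common windows: 175 + 80 = 255 minutes.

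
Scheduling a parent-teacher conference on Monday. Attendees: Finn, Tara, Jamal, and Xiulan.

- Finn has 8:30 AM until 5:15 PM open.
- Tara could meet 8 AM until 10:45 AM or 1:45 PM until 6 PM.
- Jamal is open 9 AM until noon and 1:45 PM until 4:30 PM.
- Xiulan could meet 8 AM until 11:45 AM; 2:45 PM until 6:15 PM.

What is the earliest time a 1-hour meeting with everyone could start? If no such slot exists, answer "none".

09:00

Finn ∩ Tara: 08:30-10:45, 13:45-17:15.
Finn ∩ Tara ∩ Jamal: 09:00-10:45, 13:45-16:30.
Finn ∩ Tara ∩ Jamal ∩ Xiulan: 09:00-10:45, 14:45-16:30.
The first common window of at least 60 minutes is 09:00-10:45, so the earliest start is 09:00.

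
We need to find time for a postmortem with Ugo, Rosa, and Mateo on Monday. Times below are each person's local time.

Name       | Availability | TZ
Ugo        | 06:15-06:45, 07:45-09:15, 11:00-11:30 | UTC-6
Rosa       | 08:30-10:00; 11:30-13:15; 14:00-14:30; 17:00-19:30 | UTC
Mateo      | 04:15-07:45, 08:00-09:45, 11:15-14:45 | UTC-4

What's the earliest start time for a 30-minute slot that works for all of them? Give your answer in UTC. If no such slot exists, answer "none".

12:15

Ugo in UTC: 12:15-12:45, 13:45-15:15, 17:00-17:30 (add 6h to convert from UTC-6).
Rosa in UTC: 08:30-10:00, 11:30-13:15, 14:00-14:30, 17:00-19:30.
Mateo in UTC: 08:15-11:45, 12:00-13:45, 15:15-18:45 (add 4h to convert from UTC-4).
Ugo ∩ Rosa: 12:15-12:45, 14:00-14:30, 17:00-17:30.
Ugo ∩ Rosa ∩ Mateo: 12:15-12:45, 17:00-17:30.
The first common window of at least 30 minutes is 12:15-12:45, so the earliest start is 12:15.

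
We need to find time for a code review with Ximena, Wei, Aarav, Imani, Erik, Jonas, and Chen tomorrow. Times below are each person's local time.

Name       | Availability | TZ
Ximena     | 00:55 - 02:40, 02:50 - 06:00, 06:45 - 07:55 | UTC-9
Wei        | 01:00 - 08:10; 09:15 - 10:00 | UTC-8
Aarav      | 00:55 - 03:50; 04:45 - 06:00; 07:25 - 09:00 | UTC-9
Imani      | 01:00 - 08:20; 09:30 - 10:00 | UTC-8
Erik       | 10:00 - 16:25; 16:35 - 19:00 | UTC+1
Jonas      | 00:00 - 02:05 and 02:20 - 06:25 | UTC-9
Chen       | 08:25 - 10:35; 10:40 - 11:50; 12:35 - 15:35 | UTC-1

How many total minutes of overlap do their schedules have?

220

Ximena in UTC: 09:55-11:40, 11:50-15:00, 15:45-16:55 (add 9h to convert from UTC-9).
Wei in UTC: 09:00-16:10, 17:15-18:00 (add 8h to convert from UTC-8).
Aarav in UTC: 09:55-12:50, 13:45-15:00, 16:25-18:00 (add 9h to convert from UTC-9).
Imani in UTC: 09:00-16:20, 17:30-18:00 (add 8h to convert from UTC-8).
Erik in UTC: 09:00-15:25, 15:35-18:00 (subtract 1h to convert from UTC+1).
Jonas in UTC: 09:00-11:05, 11:20-15:25 (add 9h to convert from UTC-9).
Chen in UTC: 09:25-11:35, 11:40-12:50, 13:35-16:35 (add 1h to convert from UTC-1).
Ximena ∩ Wei: 09:55-11:40, 11:50-15:00, 15:45-16:10.
Ximena ∩ Wei ∩ Aarav: 09:55-11:40, 11:50-12:50, 13:45-15:00.
Ximena ∩ Wei ∩ Aarav ∩ Imani: 09:55-11:40, 11:50-12:50, 13:45-15:00.
Ximena ∩ Wei ∩ Aarav ∩ Imani ∩ Erik: 09:55-11:40, 11:50-12:50, 13:45-15:00.
Ximena ∩ Wei ∩ Aarav ∩ Imani ∩ Erik ∩ Jonas: 09:55-11:05, 11:20-11:40, 11:50-12:50, 13:45-15:00.
Ximena ∩ Wei ∩ Aarav ∩ Imani ∩ Erik ∩ Jonas ∩ Chen: 09:55-11:05, 11:20-11:35, 11:50-12:50, 13:45-15:00.
Those are the intersection windows.
Summing the common windows: 70 + 15 + 60 + 75 = 220 minutes.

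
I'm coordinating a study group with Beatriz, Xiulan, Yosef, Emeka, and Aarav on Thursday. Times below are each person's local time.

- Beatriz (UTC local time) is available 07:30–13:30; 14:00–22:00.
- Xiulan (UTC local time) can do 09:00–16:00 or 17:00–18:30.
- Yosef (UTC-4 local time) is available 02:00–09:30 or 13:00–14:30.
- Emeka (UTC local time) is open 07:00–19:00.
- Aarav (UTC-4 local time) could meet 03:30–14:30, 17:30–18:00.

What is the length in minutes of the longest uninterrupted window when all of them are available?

Beatriz in UTC: 07:30-13:30, 14:00-22:00.
Xiulan in UTC: 09:00-16:00, 17:00-18:30.
Yosef in UTC: 06:00-13:30, 17:00-18:30 (add 4h to convert from UTC-4).
Emeka in UTC: 07:00-19:00.
Aarav in UTC: 07:30-18:30, 21:30-22:00 (add 4h to convert from UTC-4).
Beatriz ∩ Xiulan: 09:00-13:30, 14:00-16:00, 17:00-18:30.
Beatriz ∩ Xiulan ∩ Yosef: 09:00-13:30, 17:00-18:30.
Beatriz ∩ Xiulan ∩ Yosef ∩ Emeka: 09:00-13:30, 17:00-18:30.
Beatriz ∩ Xiulan ∩ Yosef ∩ Emeka ∩ Aarav: 09:00-13:30, 17:00-18:30.
The longest is 09:00-13:30 at 270 minutes.

270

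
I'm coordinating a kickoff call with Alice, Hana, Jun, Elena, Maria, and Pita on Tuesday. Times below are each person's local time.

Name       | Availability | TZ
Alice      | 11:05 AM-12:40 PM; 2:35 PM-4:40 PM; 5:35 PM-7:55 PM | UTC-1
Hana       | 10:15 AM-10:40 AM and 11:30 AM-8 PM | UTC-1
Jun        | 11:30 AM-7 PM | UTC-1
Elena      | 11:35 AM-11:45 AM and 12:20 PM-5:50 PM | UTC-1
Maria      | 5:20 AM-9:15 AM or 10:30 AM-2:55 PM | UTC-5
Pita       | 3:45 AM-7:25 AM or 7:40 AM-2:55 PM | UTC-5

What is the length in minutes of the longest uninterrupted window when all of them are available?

Alice in UTC: 12:05-13:40, 15:35-17:40, 18:35-20:55 (add 1h to convert from UTC-1).
Hana in UTC: 11:15-11:40, 12:30-21:00 (add 1h to convert from UTC-1).
Jun in UTC: 12:30-20:00 (add 1h to convert from UTC-1).
Elena in UTC: 12:35-12:45, 13:20-18:50 (add 1h to convert from UTC-1).
Maria in UTC: 10:20-14:15, 15:30-19:55 (add 5h to convert from UTC-5).
Pita in UTC: 08:45-12:25, 12:40-19:55 (add 5h to convert from UTC-5).
Alice ∩ Hana: 12:30-13:40, 15:35-17:40, 18:35-20:55.
Alice ∩ Hana ∩ Jun: 12:30-13:40, 15:35-17:40, 18:35-20:00.
Alice ∩ Hana ∩ Jun ∩ Elena: 12:35-12:45, 13:20-13:40, 15:35-17:40, 18:35-18:50.
Alice ∩ Hana ∩ Jun ∩ Elena ∩ Maria: 12:35-12:45, 13:20-13:40, 15:35-17:40, 18:35-18:50.
Alice ∩ Hana ∩ Jun ∩ Elena ∩ Maria ∩ Pita: 12:40-12:45, 13:20-13:40, 15:35-17:40, 18:35-18:50.
The longest is 15:35-17:40 at 125 minutes.

125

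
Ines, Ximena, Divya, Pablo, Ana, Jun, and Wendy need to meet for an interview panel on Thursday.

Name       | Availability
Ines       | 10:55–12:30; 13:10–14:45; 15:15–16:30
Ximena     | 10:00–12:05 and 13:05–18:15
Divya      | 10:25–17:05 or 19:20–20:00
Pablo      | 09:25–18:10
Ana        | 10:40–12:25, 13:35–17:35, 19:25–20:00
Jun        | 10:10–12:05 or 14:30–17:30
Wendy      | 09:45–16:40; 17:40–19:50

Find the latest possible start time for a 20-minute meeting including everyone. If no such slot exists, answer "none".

16:10

Ines ∩ Ximena: 10:55-12:05, 13:10-14:45, 15:15-16:30.
Ines ∩ Ximena ∩ Divya: 10:55-12:05, 13:10-14:45, 15:15-16:30.
Ines ∩ Ximena ∩ Divya ∩ Pablo: 10:55-12:05, 13:10-14:45, 15:15-16:30.
Ines ∩ Ximena ∩ Divya ∩ Pablo ∩ Ana: 10:55-12:05, 13:35-14:45, 15:15-16:30.
Ines ∩ Ximena ∩ Divya ∩ Pablo ∩ Ana ∩ Jun: 10:55-12:05, 14:30-14:45, 15:15-16:30.
Ines ∩ Ximena ∩ Divya ∩ Pablo ∩ Ana ∩ Jun ∩ Wendy: 10:55-12:05, 14:30-14:45, 15:15-16:30.
Those are the intersection windows.
The last common window of at least 20 minutes is 15:15-16:30; a 20-minute meeting can start as late as 16:10 and still end by 16:30.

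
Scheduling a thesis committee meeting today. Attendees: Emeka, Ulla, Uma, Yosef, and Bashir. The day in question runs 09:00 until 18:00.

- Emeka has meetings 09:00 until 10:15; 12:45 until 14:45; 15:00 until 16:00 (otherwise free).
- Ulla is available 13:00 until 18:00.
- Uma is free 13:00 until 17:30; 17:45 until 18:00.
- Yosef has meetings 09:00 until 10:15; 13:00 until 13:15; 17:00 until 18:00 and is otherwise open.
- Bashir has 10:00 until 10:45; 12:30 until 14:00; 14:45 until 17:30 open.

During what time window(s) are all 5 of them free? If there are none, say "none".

Emeka free: 10:15-12:45, 14:45-15:00, 16:00-18:00 (invert busy blocks within the working day).
Ulla free: 13:00-18:00.
Uma free: 13:00-17:30, 17:45-18:00.
Yosef free: 10:15-13:00, 13:15-17:00 (invert busy blocks within the working day).
Bashir free: 10:00-10:45, 12:30-14:00, 14:45-17:30.
Emeka ∩ Ulla: 14:45-15:00, 16:00-18:00.
Emeka ∩ Ulla ∩ Uma: 14:45-15:00, 16:00-17:30, 17:45-18:00.
Emeka ∩ Ulla ∩ Uma ∩ Yosef: 14:45-15:00, 16:00-17:00.
Emeka ∩ Ulla ∩ Uma ∩ Yosef ∩ Bashir: 14:45-15:00, 16:00-17:00.
Those are the intersection windows.

14:45-15:00, 16:00-17:00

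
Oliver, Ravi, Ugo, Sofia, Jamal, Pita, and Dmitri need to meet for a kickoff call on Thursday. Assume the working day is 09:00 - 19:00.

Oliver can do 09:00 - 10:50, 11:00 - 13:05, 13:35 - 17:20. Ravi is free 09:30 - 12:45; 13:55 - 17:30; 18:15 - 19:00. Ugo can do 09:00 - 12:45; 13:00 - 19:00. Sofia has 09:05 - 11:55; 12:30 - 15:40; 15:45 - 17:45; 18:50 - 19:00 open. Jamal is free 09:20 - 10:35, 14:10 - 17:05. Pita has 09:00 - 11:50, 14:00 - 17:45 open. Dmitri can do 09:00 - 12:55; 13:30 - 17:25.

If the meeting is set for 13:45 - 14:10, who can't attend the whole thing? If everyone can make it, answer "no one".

Oliver: free for 13:45-14:10. Ravi: not fully free for 13:45-14:10. Ugo: free for 13:45-14:10. Sofia: free for 13:45-14:10. Jamal: not fully free for 13:45-14:10. Pita: not fully free for 13:45-14:10. Dmitri: free for 13:45-14:10.

Jamal, Pita, Ravi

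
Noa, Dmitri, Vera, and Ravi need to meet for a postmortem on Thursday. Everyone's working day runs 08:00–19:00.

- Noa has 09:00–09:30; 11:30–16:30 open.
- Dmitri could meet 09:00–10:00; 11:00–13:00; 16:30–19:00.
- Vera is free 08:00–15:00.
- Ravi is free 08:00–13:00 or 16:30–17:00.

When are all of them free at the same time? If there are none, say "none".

09:00-09:30, 11:30-13:00

Noa ∩ Dmitri: 09:00-09:30, 11:30-13:00.
Noa ∩ Dmitri ∩ Vera: 09:00-09:30, 11:30-13:00.
Noa ∩ Dmitri ∩ Vera ∩ Ravi: 09:00-09:30, 11:30-13:00.
So the common availability across everyone is 09:00-09:30, 11:30-13:00.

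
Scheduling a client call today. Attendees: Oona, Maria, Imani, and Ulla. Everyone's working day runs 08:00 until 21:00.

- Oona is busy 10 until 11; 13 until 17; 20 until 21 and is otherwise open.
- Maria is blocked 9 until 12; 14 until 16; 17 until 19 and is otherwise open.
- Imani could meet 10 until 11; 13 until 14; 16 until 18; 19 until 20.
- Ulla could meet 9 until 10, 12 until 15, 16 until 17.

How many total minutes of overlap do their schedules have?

Oona free: 08:00-10:00, 11:00-13:00, 17:00-20:00 (invert busy blocks within the working day).
Maria free: 08:00-09:00, 12:00-14:00, 16:00-17:00, 19:00-21:00 (invert busy blocks within the working day).
Imani free: 10:00-11:00, 13:00-14:00, 16:00-18:00, 19:00-20:00.
Ulla free: 09:00-10:00, 12:00-15:00, 16:00-17:00.
Oona ∩ Maria: 08:00-09:00, 12:00-13:00, 19:00-20:00.
Oona ∩ Maria ∩ Imani: 19:00-20:00.
Oona ∩ Maria ∩ Imani ∩ Ulla: ∅.
There is no time when everyone is free.
There is no common window, so the total is 0 minutes.

0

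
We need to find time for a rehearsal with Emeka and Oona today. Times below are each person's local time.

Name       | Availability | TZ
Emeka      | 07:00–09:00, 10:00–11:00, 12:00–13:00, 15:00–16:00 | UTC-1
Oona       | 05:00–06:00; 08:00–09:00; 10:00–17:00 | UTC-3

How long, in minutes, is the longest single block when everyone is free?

60

Emeka in UTC: 08:00-10:00, 11:00-12:00, 13:00-14:00, 16:00-17:00 (add 1h to convert from UTC-1).
Oona in UTC: 08:00-09:00, 11:00-12:00, 13:00-20:00 (add 3h to convert from UTC-3).
Emeka ∩ Oona: 08:00-09:00, 11:00-12:00, 13:00-14:00, 16:00-17:00.
The longest is 08:00-09:00 at 60 minutes.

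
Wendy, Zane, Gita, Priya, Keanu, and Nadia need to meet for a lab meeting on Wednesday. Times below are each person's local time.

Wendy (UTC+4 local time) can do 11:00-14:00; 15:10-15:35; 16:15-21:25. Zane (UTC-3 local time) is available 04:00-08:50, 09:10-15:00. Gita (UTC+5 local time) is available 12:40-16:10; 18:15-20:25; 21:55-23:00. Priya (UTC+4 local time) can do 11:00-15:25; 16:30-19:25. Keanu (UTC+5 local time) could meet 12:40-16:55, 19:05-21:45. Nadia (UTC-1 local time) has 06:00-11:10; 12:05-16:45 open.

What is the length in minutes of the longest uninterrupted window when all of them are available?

140

Wendy in UTC: 07:00-10:00, 11:10-11:35, 12:15-17:25 (subtract 4h to convert from UTC+4).
Zane in UTC: 07:00-11:50, 12:10-18:00 (add 3h to convert from UTC-3).
Gita in UTC: 07:40-11:10, 13:15-15:25, 16:55-18:00 (subtract 5h to convert from UTC+5).
Priya in UTC: 07:00-11:25, 12:30-15:25 (subtract 4h to convert from UTC+4).
Keanu in UTC: 07:40-11:55, 14:05-16:45 (subtract 5h to convert from UTC+5).
Nadia in UTC: 07:00-12:10, 13:05-17:45 (add 1h to convert from UTC-1).
Wendy ∩ Zane: 07:00-10:00, 11:10-11:35, 12:15-17:25.
Wendy ∩ Zane ∩ Gita: 07:40-10:00, 13:15-15:25, 16:55-17:25.
Wendy ∩ Zane ∩ Gita ∩ Priya: 07:40-10:00, 13:15-15:25.
Wendy ∩ Zane ∩ Gita ∩ Priya ∩ Keanu: 07:40-10:00, 14:05-15:25.
Wendy ∩ Zane ∩ Gita ∩ Priya ∩ Keanu ∩ Nadia: 07:40-10:00, 14:05-15:25.
The longest is 07:40-10:00 at 140 minutes.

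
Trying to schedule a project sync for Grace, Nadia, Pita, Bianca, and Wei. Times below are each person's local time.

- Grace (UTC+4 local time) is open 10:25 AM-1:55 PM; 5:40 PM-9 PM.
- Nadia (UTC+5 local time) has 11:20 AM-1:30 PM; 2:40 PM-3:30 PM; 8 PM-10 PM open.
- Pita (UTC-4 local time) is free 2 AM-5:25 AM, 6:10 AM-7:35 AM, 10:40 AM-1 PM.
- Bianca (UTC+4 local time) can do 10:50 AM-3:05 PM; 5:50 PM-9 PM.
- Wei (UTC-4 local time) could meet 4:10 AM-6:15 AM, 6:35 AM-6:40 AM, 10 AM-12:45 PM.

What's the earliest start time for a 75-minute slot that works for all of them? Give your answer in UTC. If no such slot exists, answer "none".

Grace in UTC: 06:25-09:55, 13:40-17:00 (subtract 4h to convert from UTC+4).
Nadia in UTC: 06:20-08:30, 09:40-10:30, 15:00-17:00 (subtract 5h to convert from UTC+5).
Pita in UTC: 06:00-09:25, 10:10-11:35, 14:40-17:00 (add 4h to convert from UTC-4).
Bianca in UTC: 06:50-11:05, 13:50-17:00 (subtract 4h to convert from UTC+4).
Wei in UTC: 08:10-10:15, 10:35-10:40, 14:00-16:45 (add 4h to convert from UTC-4).
Grace ∩ Nadia: 06:25-08:30, 09:40-09:55, 15:00-17:00.
Grace ∩ Nadia ∩ Pita: 06:25-08:30, 15:00-17:00.
Grace ∩ Nadia ∩ Pita ∩ Bianca: 06:50-08:30, 15:00-17:00.
Grace ∩ Nadia ∩ Pita ∩ Bianca ∩ Wei: 08:10-08:30, 15:00-16:45.
So the common availability across everyone is 08:10-08:30, 15:00-16:45.
The first common window of at least 75 minutes is 15:00-16:45, so the earliest start is 15:00.

15:00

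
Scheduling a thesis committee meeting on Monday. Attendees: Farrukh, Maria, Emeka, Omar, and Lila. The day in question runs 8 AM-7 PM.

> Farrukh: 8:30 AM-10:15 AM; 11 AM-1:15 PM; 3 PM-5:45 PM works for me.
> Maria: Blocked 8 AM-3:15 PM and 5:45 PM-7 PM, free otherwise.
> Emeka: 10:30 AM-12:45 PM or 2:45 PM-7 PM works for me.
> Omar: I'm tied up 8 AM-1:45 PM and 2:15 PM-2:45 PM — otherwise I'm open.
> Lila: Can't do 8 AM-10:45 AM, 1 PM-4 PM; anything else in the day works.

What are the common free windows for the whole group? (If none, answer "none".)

16:00-17:45

Farrukh free: 08:30-10:15, 11:00-13:15, 15:00-17:45.
Maria free: 15:15-17:45 (invert busy blocks within the working day).
Emeka free: 10:30-12:45, 14:45-19:00.
Omar free: 13:45-14:15, 14:45-19:00 (invert busy blocks within the working day).
Lila free: 10:45-13:00, 16:00-19:00 (invert busy blocks within the working day).
Farrukh ∩ Maria: 15:15-17:45.
Farrukh ∩ Maria ∩ Emeka: 15:15-17:45.
Farrukh ∩ Maria ∩ Emeka ∩ Omar: 15:15-17:45.
Farrukh ∩ Maria ∩ Emeka ∩ Omar ∩ Lila: 16:00-17:45.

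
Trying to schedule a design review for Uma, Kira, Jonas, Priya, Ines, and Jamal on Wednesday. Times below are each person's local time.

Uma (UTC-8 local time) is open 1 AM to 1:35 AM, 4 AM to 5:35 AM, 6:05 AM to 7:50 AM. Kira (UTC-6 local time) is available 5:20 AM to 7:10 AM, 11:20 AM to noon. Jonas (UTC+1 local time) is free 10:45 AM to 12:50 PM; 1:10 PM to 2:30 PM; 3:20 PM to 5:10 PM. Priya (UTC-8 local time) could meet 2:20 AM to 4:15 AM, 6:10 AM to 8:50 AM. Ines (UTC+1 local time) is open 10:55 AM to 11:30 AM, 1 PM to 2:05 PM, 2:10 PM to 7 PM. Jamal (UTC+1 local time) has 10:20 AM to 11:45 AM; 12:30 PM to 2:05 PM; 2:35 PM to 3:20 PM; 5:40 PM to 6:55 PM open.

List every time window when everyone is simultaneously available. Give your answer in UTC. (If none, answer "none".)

Uma in UTC: 09:00-09:35, 12:00-13:35, 14:05-15:50 (add 8h to convert from UTC-8).
Kira in UTC: 11:20-13:10, 17:20-18:00 (add 6h to convert from UTC-6).
Jonas in UTC: 09:45-11:50, 12:10-13:30, 14:20-16:10 (subtract 1h to convert from UTC+1).
Priya in UTC: 10:20-12:15, 14:10-16:50 (add 8h to convert from UTC-8).
Ines in UTC: 09:55-10:30, 12:00-13:05, 13:10-18:00 (subtract 1h to convert from UTC+1).
Jamal in UTC: 09:20-10:45, 11:30-13:05, 13:35-14:20, 16:40-17:55 (subtract 1h to convert from UTC+1).
Uma ∩ Kira: 12:00-13:10.
Uma ∩ Kira ∩ Jonas: 12:10-13:10.
Uma ∩ Kira ∩ Jonas ∩ Priya: 12:10-12:15.
Uma ∩ Kira ∩ Jonas ∩ Priya ∩ Ines: 12:10-12:15.
Uma ∩ Kira ∩ Jonas ∩ Priya ∩ Ines ∩ Jamal: 12:10-12:15.
So the common availability across everyone is 12:10-12:15.

12:10-12:15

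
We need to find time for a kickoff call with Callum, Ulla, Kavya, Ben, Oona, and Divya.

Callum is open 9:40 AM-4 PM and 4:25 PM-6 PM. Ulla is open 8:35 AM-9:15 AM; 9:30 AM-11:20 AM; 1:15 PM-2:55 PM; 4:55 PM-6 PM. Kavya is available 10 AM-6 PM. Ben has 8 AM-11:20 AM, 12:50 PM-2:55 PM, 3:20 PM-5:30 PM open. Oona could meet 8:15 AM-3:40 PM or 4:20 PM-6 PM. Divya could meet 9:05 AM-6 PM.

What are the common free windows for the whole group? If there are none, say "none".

10:00-11:20, 13:15-14:55, 16:55-17:30

Callum ∩ Ulla: 09:40-11:20, 13:15-14:55, 16:55-18:00.
Callum ∩ Ulla ∩ Kavya: 10:00-11:20, 13:15-14:55, 16:55-18:00.
Callum ∩ Ulla ∩ Kavya ∩ Ben: 10:00-11:20, 13:15-14:55, 16:55-17:30.
Callum ∩ Ulla ∩ Kavya ∩ Ben ∩ Oona: 10:00-11:20, 13:15-14:55, 16:55-17:30.
Callum ∩ Ulla ∩ Kavya ∩ Ben ∩ Oona ∩ Divya: 10:00-11:20, 13:15-14:55, 16:55-17:30.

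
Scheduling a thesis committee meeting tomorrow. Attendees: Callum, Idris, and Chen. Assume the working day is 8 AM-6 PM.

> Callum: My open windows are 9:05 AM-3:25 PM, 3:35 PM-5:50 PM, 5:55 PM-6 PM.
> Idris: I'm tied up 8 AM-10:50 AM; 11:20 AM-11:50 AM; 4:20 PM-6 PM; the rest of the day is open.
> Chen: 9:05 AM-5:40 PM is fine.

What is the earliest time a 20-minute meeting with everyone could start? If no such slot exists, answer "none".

10:50

Callum free: 09:05-15:25, 15:35-17:50, 17:55-18:00.
Idris free: 10:50-11:20, 11:50-16:20 (invert busy blocks within the working day).
Chen free: 09:05-17:40.
Callum ∩ Idris: 10:50-11:20, 11:50-15:25, 15:35-16:20.
Callum ∩ Idris ∩ Chen: 10:50-11:20, 11:50-15:25, 15:35-16:20.
The first common window of at least 20 minutes is 10:50-11:20, so the earliest start is 10:50.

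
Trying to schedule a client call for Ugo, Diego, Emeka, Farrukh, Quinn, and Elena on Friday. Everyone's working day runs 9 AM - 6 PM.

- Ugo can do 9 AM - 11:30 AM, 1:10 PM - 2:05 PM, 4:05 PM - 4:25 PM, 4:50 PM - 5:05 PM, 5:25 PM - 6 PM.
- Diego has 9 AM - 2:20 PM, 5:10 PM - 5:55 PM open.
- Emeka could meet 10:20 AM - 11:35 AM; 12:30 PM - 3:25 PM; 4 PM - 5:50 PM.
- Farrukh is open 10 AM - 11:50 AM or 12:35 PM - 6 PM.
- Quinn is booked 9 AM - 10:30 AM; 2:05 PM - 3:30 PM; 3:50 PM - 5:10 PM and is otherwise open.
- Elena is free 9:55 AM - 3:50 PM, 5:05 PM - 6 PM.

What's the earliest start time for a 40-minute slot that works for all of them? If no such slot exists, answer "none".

Ugo free: 09:00-11:30, 13:10-14:05, 16:05-16:25, 16:50-17:05, 17:25-18:00.
Diego free: 09:00-14:20, 17:10-17:55.
Emeka free: 10:20-11:35, 12:30-15:25, 16:00-17:50.
Farrukh free: 10:00-11:50, 12:35-18:00.
Quinn free: 10:30-14:05, 15:30-15:50, 17:10-18:00 (invert busy blocks within the working day).
Elena free: 09:55-15:50, 17:05-18:00.
Ugo ∩ Diego: 09:00-11:30, 13:10-14:05, 17:25-17:55.
Ugo ∩ Diego ∩ Emeka: 10:20-11:30, 13:10-14:05, 17:25-17:50.
Ugo ∩ Diego ∩ Emeka ∩ Farrukh: 10:20-11:30, 13:10-14:05, 17:25-17:50.
Ugo ∩ Diego ∩ Emeka ∩ Farrukh ∩ Quinn: 10:30-11:30, 13:10-14:05, 17:25-17:50.
Ugo ∩ Diego ∩ Emeka ∩ Farrukh ∩ Quinn ∩ Elena: 10:30-11:30, 13:10-14:05, 17:25-17:50.
The first common window of at least 40 minutes is 10:30-11:30, so the earliest start is 10:30.

10:30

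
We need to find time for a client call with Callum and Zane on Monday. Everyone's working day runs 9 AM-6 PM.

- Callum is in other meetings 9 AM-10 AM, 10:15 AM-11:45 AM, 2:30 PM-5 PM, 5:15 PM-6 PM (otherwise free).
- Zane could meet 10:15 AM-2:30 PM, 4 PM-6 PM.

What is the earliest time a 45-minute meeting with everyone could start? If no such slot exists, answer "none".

Callum free: 10:00-10:15, 11:45-14:30, 17:00-17:15 (invert busy blocks within the working day).
Zane free: 10:15-14:30, 16:00-18:00.
Callum ∩ Zane: 11:45-14:30, 17:00-17:15.
So the common availability across everyone is 11:45-14:30, 17:00-17:15.
The first common window of at least 45 minutes is 11:45-14:30, so the earliest start is 11:45.

11:45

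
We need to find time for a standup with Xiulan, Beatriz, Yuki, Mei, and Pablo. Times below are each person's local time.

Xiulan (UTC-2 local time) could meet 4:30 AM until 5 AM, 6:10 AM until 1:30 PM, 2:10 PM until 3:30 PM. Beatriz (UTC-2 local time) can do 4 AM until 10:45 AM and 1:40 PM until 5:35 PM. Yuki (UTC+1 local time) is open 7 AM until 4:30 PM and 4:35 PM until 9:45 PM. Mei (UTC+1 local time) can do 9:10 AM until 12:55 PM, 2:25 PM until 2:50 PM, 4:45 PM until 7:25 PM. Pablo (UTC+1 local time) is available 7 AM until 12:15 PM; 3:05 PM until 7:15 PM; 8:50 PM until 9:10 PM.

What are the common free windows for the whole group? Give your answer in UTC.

08:10-11:15, 16:10-17:30

Xiulan in UTC: 06:30-07:00, 08:10-15:30, 16:10-17:30 (add 2h to convert from UTC-2).
Beatriz in UTC: 06:00-12:45, 15:40-19:35 (add 2h to convert from UTC-2).
Yuki in UTC: 06:00-15:30, 15:35-20:45 (subtract 1h to convert from UTC+1).
Mei in UTC: 08:10-11:55, 13:25-13:50, 15:45-18:25 (subtract 1h to convert from UTC+1).
Pablo in UTC: 06:00-11:15, 14:05-18:15, 19:50-20:10 (subtract 1h to convert from UTC+1).
Xiulan ∩ Beatriz: 06:30-07:00, 08:10-12:45, 16:10-17:30.
Xiulan ∩ Beatriz ∩ Yuki: 06:30-07:00, 08:10-12:45, 16:10-17:30.
Xiulan ∩ Beatriz ∩ Yuki ∩ Mei: 08:10-11:55, 16:10-17:30.
Xiulan ∩ Beatriz ∩ Yuki ∩ Mei ∩ Pablo: 08:10-11:15, 16:10-17:30.
Those are the intersection windows.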